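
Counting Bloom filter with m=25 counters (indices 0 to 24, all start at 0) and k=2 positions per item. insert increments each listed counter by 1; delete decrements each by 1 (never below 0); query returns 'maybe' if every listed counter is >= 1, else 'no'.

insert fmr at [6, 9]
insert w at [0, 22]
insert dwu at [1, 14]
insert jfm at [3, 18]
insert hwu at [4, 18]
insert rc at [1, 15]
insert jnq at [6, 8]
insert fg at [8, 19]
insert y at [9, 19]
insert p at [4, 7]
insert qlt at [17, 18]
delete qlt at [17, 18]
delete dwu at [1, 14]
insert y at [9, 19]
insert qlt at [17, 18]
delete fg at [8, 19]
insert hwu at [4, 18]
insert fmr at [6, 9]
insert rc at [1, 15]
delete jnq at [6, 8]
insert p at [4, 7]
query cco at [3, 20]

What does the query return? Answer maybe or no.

Answer: no

Derivation:
Step 1: insert fmr at [6, 9] -> counters=[0,0,0,0,0,0,1,0,0,1,0,0,0,0,0,0,0,0,0,0,0,0,0,0,0]
Step 2: insert w at [0, 22] -> counters=[1,0,0,0,0,0,1,0,0,1,0,0,0,0,0,0,0,0,0,0,0,0,1,0,0]
Step 3: insert dwu at [1, 14] -> counters=[1,1,0,0,0,0,1,0,0,1,0,0,0,0,1,0,0,0,0,0,0,0,1,0,0]
Step 4: insert jfm at [3, 18] -> counters=[1,1,0,1,0,0,1,0,0,1,0,0,0,0,1,0,0,0,1,0,0,0,1,0,0]
Step 5: insert hwu at [4, 18] -> counters=[1,1,0,1,1,0,1,0,0,1,0,0,0,0,1,0,0,0,2,0,0,0,1,0,0]
Step 6: insert rc at [1, 15] -> counters=[1,2,0,1,1,0,1,0,0,1,0,0,0,0,1,1,0,0,2,0,0,0,1,0,0]
Step 7: insert jnq at [6, 8] -> counters=[1,2,0,1,1,0,2,0,1,1,0,0,0,0,1,1,0,0,2,0,0,0,1,0,0]
Step 8: insert fg at [8, 19] -> counters=[1,2,0,1,1,0,2,0,2,1,0,0,0,0,1,1,0,0,2,1,0,0,1,0,0]
Step 9: insert y at [9, 19] -> counters=[1,2,0,1,1,0,2,0,2,2,0,0,0,0,1,1,0,0,2,2,0,0,1,0,0]
Step 10: insert p at [4, 7] -> counters=[1,2,0,1,2,0,2,1,2,2,0,0,0,0,1,1,0,0,2,2,0,0,1,0,0]
Step 11: insert qlt at [17, 18] -> counters=[1,2,0,1,2,0,2,1,2,2,0,0,0,0,1,1,0,1,3,2,0,0,1,0,0]
Step 12: delete qlt at [17, 18] -> counters=[1,2,0,1,2,0,2,1,2,2,0,0,0,0,1,1,0,0,2,2,0,0,1,0,0]
Step 13: delete dwu at [1, 14] -> counters=[1,1,0,1,2,0,2,1,2,2,0,0,0,0,0,1,0,0,2,2,0,0,1,0,0]
Step 14: insert y at [9, 19] -> counters=[1,1,0,1,2,0,2,1,2,3,0,0,0,0,0,1,0,0,2,3,0,0,1,0,0]
Step 15: insert qlt at [17, 18] -> counters=[1,1,0,1,2,0,2,1,2,3,0,0,0,0,0,1,0,1,3,3,0,0,1,0,0]
Step 16: delete fg at [8, 19] -> counters=[1,1,0,1,2,0,2,1,1,3,0,0,0,0,0,1,0,1,3,2,0,0,1,0,0]
Step 17: insert hwu at [4, 18] -> counters=[1,1,0,1,3,0,2,1,1,3,0,0,0,0,0,1,0,1,4,2,0,0,1,0,0]
Step 18: insert fmr at [6, 9] -> counters=[1,1,0,1,3,0,3,1,1,4,0,0,0,0,0,1,0,1,4,2,0,0,1,0,0]
Step 19: insert rc at [1, 15] -> counters=[1,2,0,1,3,0,3,1,1,4,0,0,0,0,0,2,0,1,4,2,0,0,1,0,0]
Step 20: delete jnq at [6, 8] -> counters=[1,2,0,1,3,0,2,1,0,4,0,0,0,0,0,2,0,1,4,2,0,0,1,0,0]
Step 21: insert p at [4, 7] -> counters=[1,2,0,1,4,0,2,2,0,4,0,0,0,0,0,2,0,1,4,2,0,0,1,0,0]
Query cco: check counters[3]=1 counters[20]=0 -> no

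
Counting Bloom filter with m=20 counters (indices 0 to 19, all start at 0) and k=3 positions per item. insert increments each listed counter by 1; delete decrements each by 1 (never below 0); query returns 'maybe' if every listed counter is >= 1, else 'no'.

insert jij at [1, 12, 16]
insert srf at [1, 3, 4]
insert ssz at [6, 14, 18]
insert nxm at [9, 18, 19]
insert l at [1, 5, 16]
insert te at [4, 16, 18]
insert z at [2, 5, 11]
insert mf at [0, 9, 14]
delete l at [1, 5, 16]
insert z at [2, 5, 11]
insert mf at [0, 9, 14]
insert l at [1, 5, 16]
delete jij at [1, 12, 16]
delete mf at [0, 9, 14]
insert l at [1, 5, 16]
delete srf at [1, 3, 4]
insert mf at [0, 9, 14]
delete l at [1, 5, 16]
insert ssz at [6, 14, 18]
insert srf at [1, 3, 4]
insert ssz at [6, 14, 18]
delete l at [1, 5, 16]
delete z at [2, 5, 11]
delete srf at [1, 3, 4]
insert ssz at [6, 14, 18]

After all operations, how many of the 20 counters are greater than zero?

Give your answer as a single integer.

Step 1: insert jij at [1, 12, 16] -> counters=[0,1,0,0,0,0,0,0,0,0,0,0,1,0,0,0,1,0,0,0]
Step 2: insert srf at [1, 3, 4] -> counters=[0,2,0,1,1,0,0,0,0,0,0,0,1,0,0,0,1,0,0,0]
Step 3: insert ssz at [6, 14, 18] -> counters=[0,2,0,1,1,0,1,0,0,0,0,0,1,0,1,0,1,0,1,0]
Step 4: insert nxm at [9, 18, 19] -> counters=[0,2,0,1,1,0,1,0,0,1,0,0,1,0,1,0,1,0,2,1]
Step 5: insert l at [1, 5, 16] -> counters=[0,3,0,1,1,1,1,0,0,1,0,0,1,0,1,0,2,0,2,1]
Step 6: insert te at [4, 16, 18] -> counters=[0,3,0,1,2,1,1,0,0,1,0,0,1,0,1,0,3,0,3,1]
Step 7: insert z at [2, 5, 11] -> counters=[0,3,1,1,2,2,1,0,0,1,0,1,1,0,1,0,3,0,3,1]
Step 8: insert mf at [0, 9, 14] -> counters=[1,3,1,1,2,2,1,0,0,2,0,1,1,0,2,0,3,0,3,1]
Step 9: delete l at [1, 5, 16] -> counters=[1,2,1,1,2,1,1,0,0,2,0,1,1,0,2,0,2,0,3,1]
Step 10: insert z at [2, 5, 11] -> counters=[1,2,2,1,2,2,1,0,0,2,0,2,1,0,2,0,2,0,3,1]
Step 11: insert mf at [0, 9, 14] -> counters=[2,2,2,1,2,2,1,0,0,3,0,2,1,0,3,0,2,0,3,1]
Step 12: insert l at [1, 5, 16] -> counters=[2,3,2,1,2,3,1,0,0,3,0,2,1,0,3,0,3,0,3,1]
Step 13: delete jij at [1, 12, 16] -> counters=[2,2,2,1,2,3,1,0,0,3,0,2,0,0,3,0,2,0,3,1]
Step 14: delete mf at [0, 9, 14] -> counters=[1,2,2,1,2,3,1,0,0,2,0,2,0,0,2,0,2,0,3,1]
Step 15: insert l at [1, 5, 16] -> counters=[1,3,2,1,2,4,1,0,0,2,0,2,0,0,2,0,3,0,3,1]
Step 16: delete srf at [1, 3, 4] -> counters=[1,2,2,0,1,4,1,0,0,2,0,2,0,0,2,0,3,0,3,1]
Step 17: insert mf at [0, 9, 14] -> counters=[2,2,2,0,1,4,1,0,0,3,0,2,0,0,3,0,3,0,3,1]
Step 18: delete l at [1, 5, 16] -> counters=[2,1,2,0,1,3,1,0,0,3,0,2,0,0,3,0,2,0,3,1]
Step 19: insert ssz at [6, 14, 18] -> counters=[2,1,2,0,1,3,2,0,0,3,0,2,0,0,4,0,2,0,4,1]
Step 20: insert srf at [1, 3, 4] -> counters=[2,2,2,1,2,3,2,0,0,3,0,2,0,0,4,0,2,0,4,1]
Step 21: insert ssz at [6, 14, 18] -> counters=[2,2,2,1,2,3,3,0,0,3,0,2,0,0,5,0,2,0,5,1]
Step 22: delete l at [1, 5, 16] -> counters=[2,1,2,1,2,2,3,0,0,3,0,2,0,0,5,0,1,0,5,1]
Step 23: delete z at [2, 5, 11] -> counters=[2,1,1,1,2,1,3,0,0,3,0,1,0,0,5,0,1,0,5,1]
Step 24: delete srf at [1, 3, 4] -> counters=[2,0,1,0,1,1,3,0,0,3,0,1,0,0,5,0,1,0,5,1]
Step 25: insert ssz at [6, 14, 18] -> counters=[2,0,1,0,1,1,4,0,0,3,0,1,0,0,6,0,1,0,6,1]
Final counters=[2,0,1,0,1,1,4,0,0,3,0,1,0,0,6,0,1,0,6,1] -> 11 nonzero

Answer: 11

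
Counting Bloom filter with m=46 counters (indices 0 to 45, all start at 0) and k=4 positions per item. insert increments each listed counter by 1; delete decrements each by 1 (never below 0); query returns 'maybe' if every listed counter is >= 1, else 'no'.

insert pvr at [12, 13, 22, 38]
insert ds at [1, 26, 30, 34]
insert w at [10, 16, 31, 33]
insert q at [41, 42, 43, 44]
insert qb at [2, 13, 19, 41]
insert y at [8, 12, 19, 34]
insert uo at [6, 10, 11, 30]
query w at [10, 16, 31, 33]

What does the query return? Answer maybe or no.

Step 1: insert pvr at [12, 13, 22, 38] -> counters=[0,0,0,0,0,0,0,0,0,0,0,0,1,1,0,0,0,0,0,0,0,0,1,0,0,0,0,0,0,0,0,0,0,0,0,0,0,0,1,0,0,0,0,0,0,0]
Step 2: insert ds at [1, 26, 30, 34] -> counters=[0,1,0,0,0,0,0,0,0,0,0,0,1,1,0,0,0,0,0,0,0,0,1,0,0,0,1,0,0,0,1,0,0,0,1,0,0,0,1,0,0,0,0,0,0,0]
Step 3: insert w at [10, 16, 31, 33] -> counters=[0,1,0,0,0,0,0,0,0,0,1,0,1,1,0,0,1,0,0,0,0,0,1,0,0,0,1,0,0,0,1,1,0,1,1,0,0,0,1,0,0,0,0,0,0,0]
Step 4: insert q at [41, 42, 43, 44] -> counters=[0,1,0,0,0,0,0,0,0,0,1,0,1,1,0,0,1,0,0,0,0,0,1,0,0,0,1,0,0,0,1,1,0,1,1,0,0,0,1,0,0,1,1,1,1,0]
Step 5: insert qb at [2, 13, 19, 41] -> counters=[0,1,1,0,0,0,0,0,0,0,1,0,1,2,0,0,1,0,0,1,0,0,1,0,0,0,1,0,0,0,1,1,0,1,1,0,0,0,1,0,0,2,1,1,1,0]
Step 6: insert y at [8, 12, 19, 34] -> counters=[0,1,1,0,0,0,0,0,1,0,1,0,2,2,0,0,1,0,0,2,0,0,1,0,0,0,1,0,0,0,1,1,0,1,2,0,0,0,1,0,0,2,1,1,1,0]
Step 7: insert uo at [6, 10, 11, 30] -> counters=[0,1,1,0,0,0,1,0,1,0,2,1,2,2,0,0,1,0,0,2,0,0,1,0,0,0,1,0,0,0,2,1,0,1,2,0,0,0,1,0,0,2,1,1,1,0]
Query w: check counters[10]=2 counters[16]=1 counters[31]=1 counters[33]=1 -> maybe

Answer: maybe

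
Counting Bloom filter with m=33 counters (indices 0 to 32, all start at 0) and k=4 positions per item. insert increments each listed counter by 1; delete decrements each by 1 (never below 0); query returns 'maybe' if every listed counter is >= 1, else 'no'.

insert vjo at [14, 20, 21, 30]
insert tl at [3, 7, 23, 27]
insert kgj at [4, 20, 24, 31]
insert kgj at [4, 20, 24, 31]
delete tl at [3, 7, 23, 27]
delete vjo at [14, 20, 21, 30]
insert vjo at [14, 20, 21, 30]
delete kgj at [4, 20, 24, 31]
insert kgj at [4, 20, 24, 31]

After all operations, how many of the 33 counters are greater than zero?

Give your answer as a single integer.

Step 1: insert vjo at [14, 20, 21, 30] -> counters=[0,0,0,0,0,0,0,0,0,0,0,0,0,0,1,0,0,0,0,0,1,1,0,0,0,0,0,0,0,0,1,0,0]
Step 2: insert tl at [3, 7, 23, 27] -> counters=[0,0,0,1,0,0,0,1,0,0,0,0,0,0,1,0,0,0,0,0,1,1,0,1,0,0,0,1,0,0,1,0,0]
Step 3: insert kgj at [4, 20, 24, 31] -> counters=[0,0,0,1,1,0,0,1,0,0,0,0,0,0,1,0,0,0,0,0,2,1,0,1,1,0,0,1,0,0,1,1,0]
Step 4: insert kgj at [4, 20, 24, 31] -> counters=[0,0,0,1,2,0,0,1,0,0,0,0,0,0,1,0,0,0,0,0,3,1,0,1,2,0,0,1,0,0,1,2,0]
Step 5: delete tl at [3, 7, 23, 27] -> counters=[0,0,0,0,2,0,0,0,0,0,0,0,0,0,1,0,0,0,0,0,3,1,0,0,2,0,0,0,0,0,1,2,0]
Step 6: delete vjo at [14, 20, 21, 30] -> counters=[0,0,0,0,2,0,0,0,0,0,0,0,0,0,0,0,0,0,0,0,2,0,0,0,2,0,0,0,0,0,0,2,0]
Step 7: insert vjo at [14, 20, 21, 30] -> counters=[0,0,0,0,2,0,0,0,0,0,0,0,0,0,1,0,0,0,0,0,3,1,0,0,2,0,0,0,0,0,1,2,0]
Step 8: delete kgj at [4, 20, 24, 31] -> counters=[0,0,0,0,1,0,0,0,0,0,0,0,0,0,1,0,0,0,0,0,2,1,0,0,1,0,0,0,0,0,1,1,0]
Step 9: insert kgj at [4, 20, 24, 31] -> counters=[0,0,0,0,2,0,0,0,0,0,0,0,0,0,1,0,0,0,0,0,3,1,0,0,2,0,0,0,0,0,1,2,0]
Final counters=[0,0,0,0,2,0,0,0,0,0,0,0,0,0,1,0,0,0,0,0,3,1,0,0,2,0,0,0,0,0,1,2,0] -> 7 nonzero

Answer: 7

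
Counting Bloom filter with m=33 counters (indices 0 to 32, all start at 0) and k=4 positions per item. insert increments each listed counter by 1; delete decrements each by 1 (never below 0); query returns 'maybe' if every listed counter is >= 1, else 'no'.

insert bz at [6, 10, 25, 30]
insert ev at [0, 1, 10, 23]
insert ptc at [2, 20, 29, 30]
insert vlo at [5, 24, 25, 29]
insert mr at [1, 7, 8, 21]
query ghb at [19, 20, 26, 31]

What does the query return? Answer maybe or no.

Answer: no

Derivation:
Step 1: insert bz at [6, 10, 25, 30] -> counters=[0,0,0,0,0,0,1,0,0,0,1,0,0,0,0,0,0,0,0,0,0,0,0,0,0,1,0,0,0,0,1,0,0]
Step 2: insert ev at [0, 1, 10, 23] -> counters=[1,1,0,0,0,0,1,0,0,0,2,0,0,0,0,0,0,0,0,0,0,0,0,1,0,1,0,0,0,0,1,0,0]
Step 3: insert ptc at [2, 20, 29, 30] -> counters=[1,1,1,0,0,0,1,0,0,0,2,0,0,0,0,0,0,0,0,0,1,0,0,1,0,1,0,0,0,1,2,0,0]
Step 4: insert vlo at [5, 24, 25, 29] -> counters=[1,1,1,0,0,1,1,0,0,0,2,0,0,0,0,0,0,0,0,0,1,0,0,1,1,2,0,0,0,2,2,0,0]
Step 5: insert mr at [1, 7, 8, 21] -> counters=[1,2,1,0,0,1,1,1,1,0,2,0,0,0,0,0,0,0,0,0,1,1,0,1,1,2,0,0,0,2,2,0,0]
Query ghb: check counters[19]=0 counters[20]=1 counters[26]=0 counters[31]=0 -> no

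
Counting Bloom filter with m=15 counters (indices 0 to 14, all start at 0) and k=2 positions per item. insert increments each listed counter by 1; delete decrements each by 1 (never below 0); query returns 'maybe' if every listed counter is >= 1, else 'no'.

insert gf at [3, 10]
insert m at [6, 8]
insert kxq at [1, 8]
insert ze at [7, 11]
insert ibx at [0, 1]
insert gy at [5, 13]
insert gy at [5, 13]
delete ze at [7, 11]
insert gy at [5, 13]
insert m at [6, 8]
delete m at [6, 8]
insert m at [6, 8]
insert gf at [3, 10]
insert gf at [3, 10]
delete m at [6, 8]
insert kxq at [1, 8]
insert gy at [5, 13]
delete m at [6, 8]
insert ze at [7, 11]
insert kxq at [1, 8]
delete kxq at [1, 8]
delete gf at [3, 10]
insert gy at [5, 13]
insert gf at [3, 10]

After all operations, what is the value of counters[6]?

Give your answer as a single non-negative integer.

Answer: 0

Derivation:
Step 1: insert gf at [3, 10] -> counters=[0,0,0,1,0,0,0,0,0,0,1,0,0,0,0]
Step 2: insert m at [6, 8] -> counters=[0,0,0,1,0,0,1,0,1,0,1,0,0,0,0]
Step 3: insert kxq at [1, 8] -> counters=[0,1,0,1,0,0,1,0,2,0,1,0,0,0,0]
Step 4: insert ze at [7, 11] -> counters=[0,1,0,1,0,0,1,1,2,0,1,1,0,0,0]
Step 5: insert ibx at [0, 1] -> counters=[1,2,0,1,0,0,1,1,2,0,1,1,0,0,0]
Step 6: insert gy at [5, 13] -> counters=[1,2,0,1,0,1,1,1,2,0,1,1,0,1,0]
Step 7: insert gy at [5, 13] -> counters=[1,2,0,1,0,2,1,1,2,0,1,1,0,2,0]
Step 8: delete ze at [7, 11] -> counters=[1,2,0,1,0,2,1,0,2,0,1,0,0,2,0]
Step 9: insert gy at [5, 13] -> counters=[1,2,0,1,0,3,1,0,2,0,1,0,0,3,0]
Step 10: insert m at [6, 8] -> counters=[1,2,0,1,0,3,2,0,3,0,1,0,0,3,0]
Step 11: delete m at [6, 8] -> counters=[1,2,0,1,0,3,1,0,2,0,1,0,0,3,0]
Step 12: insert m at [6, 8] -> counters=[1,2,0,1,0,3,2,0,3,0,1,0,0,3,0]
Step 13: insert gf at [3, 10] -> counters=[1,2,0,2,0,3,2,0,3,0,2,0,0,3,0]
Step 14: insert gf at [3, 10] -> counters=[1,2,0,3,0,3,2,0,3,0,3,0,0,3,0]
Step 15: delete m at [6, 8] -> counters=[1,2,0,3,0,3,1,0,2,0,3,0,0,3,0]
Step 16: insert kxq at [1, 8] -> counters=[1,3,0,3,0,3,1,0,3,0,3,0,0,3,0]
Step 17: insert gy at [5, 13] -> counters=[1,3,0,3,0,4,1,0,3,0,3,0,0,4,0]
Step 18: delete m at [6, 8] -> counters=[1,3,0,3,0,4,0,0,2,0,3,0,0,4,0]
Step 19: insert ze at [7, 11] -> counters=[1,3,0,3,0,4,0,1,2,0,3,1,0,4,0]
Step 20: insert kxq at [1, 8] -> counters=[1,4,0,3,0,4,0,1,3,0,3,1,0,4,0]
Step 21: delete kxq at [1, 8] -> counters=[1,3,0,3,0,4,0,1,2,0,3,1,0,4,0]
Step 22: delete gf at [3, 10] -> counters=[1,3,0,2,0,4,0,1,2,0,2,1,0,4,0]
Step 23: insert gy at [5, 13] -> counters=[1,3,0,2,0,5,0,1,2,0,2,1,0,5,0]
Step 24: insert gf at [3, 10] -> counters=[1,3,0,3,0,5,0,1,2,0,3,1,0,5,0]
Final counters=[1,3,0,3,0,5,0,1,2,0,3,1,0,5,0] -> counters[6]=0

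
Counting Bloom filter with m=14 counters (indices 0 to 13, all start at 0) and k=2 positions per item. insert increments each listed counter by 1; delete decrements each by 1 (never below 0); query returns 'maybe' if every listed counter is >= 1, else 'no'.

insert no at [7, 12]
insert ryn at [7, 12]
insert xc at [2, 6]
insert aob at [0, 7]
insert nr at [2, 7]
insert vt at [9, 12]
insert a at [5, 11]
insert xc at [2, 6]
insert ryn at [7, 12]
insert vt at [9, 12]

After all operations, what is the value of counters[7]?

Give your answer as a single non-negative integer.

Step 1: insert no at [7, 12] -> counters=[0,0,0,0,0,0,0,1,0,0,0,0,1,0]
Step 2: insert ryn at [7, 12] -> counters=[0,0,0,0,0,0,0,2,0,0,0,0,2,0]
Step 3: insert xc at [2, 6] -> counters=[0,0,1,0,0,0,1,2,0,0,0,0,2,0]
Step 4: insert aob at [0, 7] -> counters=[1,0,1,0,0,0,1,3,0,0,0,0,2,0]
Step 5: insert nr at [2, 7] -> counters=[1,0,2,0,0,0,1,4,0,0,0,0,2,0]
Step 6: insert vt at [9, 12] -> counters=[1,0,2,0,0,0,1,4,0,1,0,0,3,0]
Step 7: insert a at [5, 11] -> counters=[1,0,2,0,0,1,1,4,0,1,0,1,3,0]
Step 8: insert xc at [2, 6] -> counters=[1,0,3,0,0,1,2,4,0,1,0,1,3,0]
Step 9: insert ryn at [7, 12] -> counters=[1,0,3,0,0,1,2,5,0,1,0,1,4,0]
Step 10: insert vt at [9, 12] -> counters=[1,0,3,0,0,1,2,5,0,2,0,1,5,0]
Final counters=[1,0,3,0,0,1,2,5,0,2,0,1,5,0] -> counters[7]=5

Answer: 5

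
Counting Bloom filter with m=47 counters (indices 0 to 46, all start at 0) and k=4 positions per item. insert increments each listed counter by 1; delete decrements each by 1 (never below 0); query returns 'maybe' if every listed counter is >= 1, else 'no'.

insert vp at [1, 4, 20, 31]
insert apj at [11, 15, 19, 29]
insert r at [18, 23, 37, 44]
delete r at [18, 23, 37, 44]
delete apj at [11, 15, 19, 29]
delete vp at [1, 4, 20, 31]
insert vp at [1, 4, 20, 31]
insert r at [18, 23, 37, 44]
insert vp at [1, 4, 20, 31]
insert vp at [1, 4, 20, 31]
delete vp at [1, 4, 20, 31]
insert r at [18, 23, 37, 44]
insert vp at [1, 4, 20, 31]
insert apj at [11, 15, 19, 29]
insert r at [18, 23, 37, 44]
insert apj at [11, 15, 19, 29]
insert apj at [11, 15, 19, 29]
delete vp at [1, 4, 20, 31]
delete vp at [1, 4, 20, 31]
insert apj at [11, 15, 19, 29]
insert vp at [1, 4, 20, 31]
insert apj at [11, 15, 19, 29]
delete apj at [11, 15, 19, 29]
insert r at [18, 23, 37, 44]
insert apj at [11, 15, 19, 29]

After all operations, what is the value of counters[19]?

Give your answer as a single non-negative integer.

Step 1: insert vp at [1, 4, 20, 31] -> counters=[0,1,0,0,1,0,0,0,0,0,0,0,0,0,0,0,0,0,0,0,1,0,0,0,0,0,0,0,0,0,0,1,0,0,0,0,0,0,0,0,0,0,0,0,0,0,0]
Step 2: insert apj at [11, 15, 19, 29] -> counters=[0,1,0,0,1,0,0,0,0,0,0,1,0,0,0,1,0,0,0,1,1,0,0,0,0,0,0,0,0,1,0,1,0,0,0,0,0,0,0,0,0,0,0,0,0,0,0]
Step 3: insert r at [18, 23, 37, 44] -> counters=[0,1,0,0,1,0,0,0,0,0,0,1,0,0,0,1,0,0,1,1,1,0,0,1,0,0,0,0,0,1,0,1,0,0,0,0,0,1,0,0,0,0,0,0,1,0,0]
Step 4: delete r at [18, 23, 37, 44] -> counters=[0,1,0,0,1,0,0,0,0,0,0,1,0,0,0,1,0,0,0,1,1,0,0,0,0,0,0,0,0,1,0,1,0,0,0,0,0,0,0,0,0,0,0,0,0,0,0]
Step 5: delete apj at [11, 15, 19, 29] -> counters=[0,1,0,0,1,0,0,0,0,0,0,0,0,0,0,0,0,0,0,0,1,0,0,0,0,0,0,0,0,0,0,1,0,0,0,0,0,0,0,0,0,0,0,0,0,0,0]
Step 6: delete vp at [1, 4, 20, 31] -> counters=[0,0,0,0,0,0,0,0,0,0,0,0,0,0,0,0,0,0,0,0,0,0,0,0,0,0,0,0,0,0,0,0,0,0,0,0,0,0,0,0,0,0,0,0,0,0,0]
Step 7: insert vp at [1, 4, 20, 31] -> counters=[0,1,0,0,1,0,0,0,0,0,0,0,0,0,0,0,0,0,0,0,1,0,0,0,0,0,0,0,0,0,0,1,0,0,0,0,0,0,0,0,0,0,0,0,0,0,0]
Step 8: insert r at [18, 23, 37, 44] -> counters=[0,1,0,0,1,0,0,0,0,0,0,0,0,0,0,0,0,0,1,0,1,0,0,1,0,0,0,0,0,0,0,1,0,0,0,0,0,1,0,0,0,0,0,0,1,0,0]
Step 9: insert vp at [1, 4, 20, 31] -> counters=[0,2,0,0,2,0,0,0,0,0,0,0,0,0,0,0,0,0,1,0,2,0,0,1,0,0,0,0,0,0,0,2,0,0,0,0,0,1,0,0,0,0,0,0,1,0,0]
Step 10: insert vp at [1, 4, 20, 31] -> counters=[0,3,0,0,3,0,0,0,0,0,0,0,0,0,0,0,0,0,1,0,3,0,0,1,0,0,0,0,0,0,0,3,0,0,0,0,0,1,0,0,0,0,0,0,1,0,0]
Step 11: delete vp at [1, 4, 20, 31] -> counters=[0,2,0,0,2,0,0,0,0,0,0,0,0,0,0,0,0,0,1,0,2,0,0,1,0,0,0,0,0,0,0,2,0,0,0,0,0,1,0,0,0,0,0,0,1,0,0]
Step 12: insert r at [18, 23, 37, 44] -> counters=[0,2,0,0,2,0,0,0,0,0,0,0,0,0,0,0,0,0,2,0,2,0,0,2,0,0,0,0,0,0,0,2,0,0,0,0,0,2,0,0,0,0,0,0,2,0,0]
Step 13: insert vp at [1, 4, 20, 31] -> counters=[0,3,0,0,3,0,0,0,0,0,0,0,0,0,0,0,0,0,2,0,3,0,0,2,0,0,0,0,0,0,0,3,0,0,0,0,0,2,0,0,0,0,0,0,2,0,0]
Step 14: insert apj at [11, 15, 19, 29] -> counters=[0,3,0,0,3,0,0,0,0,0,0,1,0,0,0,1,0,0,2,1,3,0,0,2,0,0,0,0,0,1,0,3,0,0,0,0,0,2,0,0,0,0,0,0,2,0,0]
Step 15: insert r at [18, 23, 37, 44] -> counters=[0,3,0,0,3,0,0,0,0,0,0,1,0,0,0,1,0,0,3,1,3,0,0,3,0,0,0,0,0,1,0,3,0,0,0,0,0,3,0,0,0,0,0,0,3,0,0]
Step 16: insert apj at [11, 15, 19, 29] -> counters=[0,3,0,0,3,0,0,0,0,0,0,2,0,0,0,2,0,0,3,2,3,0,0,3,0,0,0,0,0,2,0,3,0,0,0,0,0,3,0,0,0,0,0,0,3,0,0]
Step 17: insert apj at [11, 15, 19, 29] -> counters=[0,3,0,0,3,0,0,0,0,0,0,3,0,0,0,3,0,0,3,3,3,0,0,3,0,0,0,0,0,3,0,3,0,0,0,0,0,3,0,0,0,0,0,0,3,0,0]
Step 18: delete vp at [1, 4, 20, 31] -> counters=[0,2,0,0,2,0,0,0,0,0,0,3,0,0,0,3,0,0,3,3,2,0,0,3,0,0,0,0,0,3,0,2,0,0,0,0,0,3,0,0,0,0,0,0,3,0,0]
Step 19: delete vp at [1, 4, 20, 31] -> counters=[0,1,0,0,1,0,0,0,0,0,0,3,0,0,0,3,0,0,3,3,1,0,0,3,0,0,0,0,0,3,0,1,0,0,0,0,0,3,0,0,0,0,0,0,3,0,0]
Step 20: insert apj at [11, 15, 19, 29] -> counters=[0,1,0,0,1,0,0,0,0,0,0,4,0,0,0,4,0,0,3,4,1,0,0,3,0,0,0,0,0,4,0,1,0,0,0,0,0,3,0,0,0,0,0,0,3,0,0]
Step 21: insert vp at [1, 4, 20, 31] -> counters=[0,2,0,0,2,0,0,0,0,0,0,4,0,0,0,4,0,0,3,4,2,0,0,3,0,0,0,0,0,4,0,2,0,0,0,0,0,3,0,0,0,0,0,0,3,0,0]
Step 22: insert apj at [11, 15, 19, 29] -> counters=[0,2,0,0,2,0,0,0,0,0,0,5,0,0,0,5,0,0,3,5,2,0,0,3,0,0,0,0,0,5,0,2,0,0,0,0,0,3,0,0,0,0,0,0,3,0,0]
Step 23: delete apj at [11, 15, 19, 29] -> counters=[0,2,0,0,2,0,0,0,0,0,0,4,0,0,0,4,0,0,3,4,2,0,0,3,0,0,0,0,0,4,0,2,0,0,0,0,0,3,0,0,0,0,0,0,3,0,0]
Step 24: insert r at [18, 23, 37, 44] -> counters=[0,2,0,0,2,0,0,0,0,0,0,4,0,0,0,4,0,0,4,4,2,0,0,4,0,0,0,0,0,4,0,2,0,0,0,0,0,4,0,0,0,0,0,0,4,0,0]
Step 25: insert apj at [11, 15, 19, 29] -> counters=[0,2,0,0,2,0,0,0,0,0,0,5,0,0,0,5,0,0,4,5,2,0,0,4,0,0,0,0,0,5,0,2,0,0,0,0,0,4,0,0,0,0,0,0,4,0,0]
Final counters=[0,2,0,0,2,0,0,0,0,0,0,5,0,0,0,5,0,0,4,5,2,0,0,4,0,0,0,0,0,5,0,2,0,0,0,0,0,4,0,0,0,0,0,0,4,0,0] -> counters[19]=5

Answer: 5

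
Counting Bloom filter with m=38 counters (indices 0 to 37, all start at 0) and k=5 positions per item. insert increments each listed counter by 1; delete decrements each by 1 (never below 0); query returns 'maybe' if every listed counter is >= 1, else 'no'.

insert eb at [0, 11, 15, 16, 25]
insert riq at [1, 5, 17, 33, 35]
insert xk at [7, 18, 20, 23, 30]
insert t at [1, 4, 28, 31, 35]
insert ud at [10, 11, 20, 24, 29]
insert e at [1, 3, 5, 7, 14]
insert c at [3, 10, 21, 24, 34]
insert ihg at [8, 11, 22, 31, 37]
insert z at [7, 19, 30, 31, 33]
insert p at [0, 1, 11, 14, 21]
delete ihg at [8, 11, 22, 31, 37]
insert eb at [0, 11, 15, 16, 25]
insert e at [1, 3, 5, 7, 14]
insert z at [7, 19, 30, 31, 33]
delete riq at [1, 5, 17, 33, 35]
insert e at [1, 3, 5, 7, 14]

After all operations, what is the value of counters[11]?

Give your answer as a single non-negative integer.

Answer: 4

Derivation:
Step 1: insert eb at [0, 11, 15, 16, 25] -> counters=[1,0,0,0,0,0,0,0,0,0,0,1,0,0,0,1,1,0,0,0,0,0,0,0,0,1,0,0,0,0,0,0,0,0,0,0,0,0]
Step 2: insert riq at [1, 5, 17, 33, 35] -> counters=[1,1,0,0,0,1,0,0,0,0,0,1,0,0,0,1,1,1,0,0,0,0,0,0,0,1,0,0,0,0,0,0,0,1,0,1,0,0]
Step 3: insert xk at [7, 18, 20, 23, 30] -> counters=[1,1,0,0,0,1,0,1,0,0,0,1,0,0,0,1,1,1,1,0,1,0,0,1,0,1,0,0,0,0,1,0,0,1,0,1,0,0]
Step 4: insert t at [1, 4, 28, 31, 35] -> counters=[1,2,0,0,1,1,0,1,0,0,0,1,0,0,0,1,1,1,1,0,1,0,0,1,0,1,0,0,1,0,1,1,0,1,0,2,0,0]
Step 5: insert ud at [10, 11, 20, 24, 29] -> counters=[1,2,0,0,1,1,0,1,0,0,1,2,0,0,0,1,1,1,1,0,2,0,0,1,1,1,0,0,1,1,1,1,0,1,0,2,0,0]
Step 6: insert e at [1, 3, 5, 7, 14] -> counters=[1,3,0,1,1,2,0,2,0,0,1,2,0,0,1,1,1,1,1,0,2,0,0,1,1,1,0,0,1,1,1,1,0,1,0,2,0,0]
Step 7: insert c at [3, 10, 21, 24, 34] -> counters=[1,3,0,2,1,2,0,2,0,0,2,2,0,0,1,1,1,1,1,0,2,1,0,1,2,1,0,0,1,1,1,1,0,1,1,2,0,0]
Step 8: insert ihg at [8, 11, 22, 31, 37] -> counters=[1,3,0,2,1,2,0,2,1,0,2,3,0,0,1,1,1,1,1,0,2,1,1,1,2,1,0,0,1,1,1,2,0,1,1,2,0,1]
Step 9: insert z at [7, 19, 30, 31, 33] -> counters=[1,3,0,2,1,2,0,3,1,0,2,3,0,0,1,1,1,1,1,1,2,1,1,1,2,1,0,0,1,1,2,3,0,2,1,2,0,1]
Step 10: insert p at [0, 1, 11, 14, 21] -> counters=[2,4,0,2,1,2,0,3,1,0,2,4,0,0,2,1,1,1,1,1,2,2,1,1,2,1,0,0,1,1,2,3,0,2,1,2,0,1]
Step 11: delete ihg at [8, 11, 22, 31, 37] -> counters=[2,4,0,2,1,2,0,3,0,0,2,3,0,0,2,1,1,1,1,1,2,2,0,1,2,1,0,0,1,1,2,2,0,2,1,2,0,0]
Step 12: insert eb at [0, 11, 15, 16, 25] -> counters=[3,4,0,2,1,2,0,3,0,0,2,4,0,0,2,2,2,1,1,1,2,2,0,1,2,2,0,0,1,1,2,2,0,2,1,2,0,0]
Step 13: insert e at [1, 3, 5, 7, 14] -> counters=[3,5,0,3,1,3,0,4,0,0,2,4,0,0,3,2,2,1,1,1,2,2,0,1,2,2,0,0,1,1,2,2,0,2,1,2,0,0]
Step 14: insert z at [7, 19, 30, 31, 33] -> counters=[3,5,0,3,1,3,0,5,0,0,2,4,0,0,3,2,2,1,1,2,2,2,0,1,2,2,0,0,1,1,3,3,0,3,1,2,0,0]
Step 15: delete riq at [1, 5, 17, 33, 35] -> counters=[3,4,0,3,1,2,0,5,0,0,2,4,0,0,3,2,2,0,1,2,2,2,0,1,2,2,0,0,1,1,3,3,0,2,1,1,0,0]
Step 16: insert e at [1, 3, 5, 7, 14] -> counters=[3,5,0,4,1,3,0,6,0,0,2,4,0,0,4,2,2,0,1,2,2,2,0,1,2,2,0,0,1,1,3,3,0,2,1,1,0,0]
Final counters=[3,5,0,4,1,3,0,6,0,0,2,4,0,0,4,2,2,0,1,2,2,2,0,1,2,2,0,0,1,1,3,3,0,2,1,1,0,0] -> counters[11]=4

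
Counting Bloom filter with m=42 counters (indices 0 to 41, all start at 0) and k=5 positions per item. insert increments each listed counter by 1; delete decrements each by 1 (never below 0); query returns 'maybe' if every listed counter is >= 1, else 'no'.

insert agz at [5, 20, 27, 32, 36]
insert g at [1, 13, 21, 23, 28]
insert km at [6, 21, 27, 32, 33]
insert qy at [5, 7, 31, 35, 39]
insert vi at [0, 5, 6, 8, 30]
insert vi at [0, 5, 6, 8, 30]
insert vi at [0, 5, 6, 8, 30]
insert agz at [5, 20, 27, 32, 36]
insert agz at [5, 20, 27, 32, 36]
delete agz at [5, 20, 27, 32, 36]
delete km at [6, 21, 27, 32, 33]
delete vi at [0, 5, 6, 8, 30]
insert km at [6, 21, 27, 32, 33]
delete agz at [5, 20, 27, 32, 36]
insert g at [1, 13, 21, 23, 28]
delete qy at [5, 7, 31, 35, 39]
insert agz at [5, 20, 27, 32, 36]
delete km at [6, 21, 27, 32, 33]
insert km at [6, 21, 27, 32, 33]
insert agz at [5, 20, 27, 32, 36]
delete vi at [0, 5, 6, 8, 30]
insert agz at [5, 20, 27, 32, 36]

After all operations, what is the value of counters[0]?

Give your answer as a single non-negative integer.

Answer: 1

Derivation:
Step 1: insert agz at [5, 20, 27, 32, 36] -> counters=[0,0,0,0,0,1,0,0,0,0,0,0,0,0,0,0,0,0,0,0,1,0,0,0,0,0,0,1,0,0,0,0,1,0,0,0,1,0,0,0,0,0]
Step 2: insert g at [1, 13, 21, 23, 28] -> counters=[0,1,0,0,0,1,0,0,0,0,0,0,0,1,0,0,0,0,0,0,1,1,0,1,0,0,0,1,1,0,0,0,1,0,0,0,1,0,0,0,0,0]
Step 3: insert km at [6, 21, 27, 32, 33] -> counters=[0,1,0,0,0,1,1,0,0,0,0,0,0,1,0,0,0,0,0,0,1,2,0,1,0,0,0,2,1,0,0,0,2,1,0,0,1,0,0,0,0,0]
Step 4: insert qy at [5, 7, 31, 35, 39] -> counters=[0,1,0,0,0,2,1,1,0,0,0,0,0,1,0,0,0,0,0,0,1,2,0,1,0,0,0,2,1,0,0,1,2,1,0,1,1,0,0,1,0,0]
Step 5: insert vi at [0, 5, 6, 8, 30] -> counters=[1,1,0,0,0,3,2,1,1,0,0,0,0,1,0,0,0,0,0,0,1,2,0,1,0,0,0,2,1,0,1,1,2,1,0,1,1,0,0,1,0,0]
Step 6: insert vi at [0, 5, 6, 8, 30] -> counters=[2,1,0,0,0,4,3,1,2,0,0,0,0,1,0,0,0,0,0,0,1,2,0,1,0,0,0,2,1,0,2,1,2,1,0,1,1,0,0,1,0,0]
Step 7: insert vi at [0, 5, 6, 8, 30] -> counters=[3,1,0,0,0,5,4,1,3,0,0,0,0,1,0,0,0,0,0,0,1,2,0,1,0,0,0,2,1,0,3,1,2,1,0,1,1,0,0,1,0,0]
Step 8: insert agz at [5, 20, 27, 32, 36] -> counters=[3,1,0,0,0,6,4,1,3,0,0,0,0,1,0,0,0,0,0,0,2,2,0,1,0,0,0,3,1,0,3,1,3,1,0,1,2,0,0,1,0,0]
Step 9: insert agz at [5, 20, 27, 32, 36] -> counters=[3,1,0,0,0,7,4,1,3,0,0,0,0,1,0,0,0,0,0,0,3,2,0,1,0,0,0,4,1,0,3,1,4,1,0,1,3,0,0,1,0,0]
Step 10: delete agz at [5, 20, 27, 32, 36] -> counters=[3,1,0,0,0,6,4,1,3,0,0,0,0,1,0,0,0,0,0,0,2,2,0,1,0,0,0,3,1,0,3,1,3,1,0,1,2,0,0,1,0,0]
Step 11: delete km at [6, 21, 27, 32, 33] -> counters=[3,1,0,0,0,6,3,1,3,0,0,0,0,1,0,0,0,0,0,0,2,1,0,1,0,0,0,2,1,0,3,1,2,0,0,1,2,0,0,1,0,0]
Step 12: delete vi at [0, 5, 6, 8, 30] -> counters=[2,1,0,0,0,5,2,1,2,0,0,0,0,1,0,0,0,0,0,0,2,1,0,1,0,0,0,2,1,0,2,1,2,0,0,1,2,0,0,1,0,0]
Step 13: insert km at [6, 21, 27, 32, 33] -> counters=[2,1,0,0,0,5,3,1,2,0,0,0,0,1,0,0,0,0,0,0,2,2,0,1,0,0,0,3,1,0,2,1,3,1,0,1,2,0,0,1,0,0]
Step 14: delete agz at [5, 20, 27, 32, 36] -> counters=[2,1,0,0,0,4,3,1,2,0,0,0,0,1,0,0,0,0,0,0,1,2,0,1,0,0,0,2,1,0,2,1,2,1,0,1,1,0,0,1,0,0]
Step 15: insert g at [1, 13, 21, 23, 28] -> counters=[2,2,0,0,0,4,3,1,2,0,0,0,0,2,0,0,0,0,0,0,1,3,0,2,0,0,0,2,2,0,2,1,2,1,0,1,1,0,0,1,0,0]
Step 16: delete qy at [5, 7, 31, 35, 39] -> counters=[2,2,0,0,0,3,3,0,2,0,0,0,0,2,0,0,0,0,0,0,1,3,0,2,0,0,0,2,2,0,2,0,2,1,0,0,1,0,0,0,0,0]
Step 17: insert agz at [5, 20, 27, 32, 36] -> counters=[2,2,0,0,0,4,3,0,2,0,0,0,0,2,0,0,0,0,0,0,2,3,0,2,0,0,0,3,2,0,2,0,3,1,0,0,2,0,0,0,0,0]
Step 18: delete km at [6, 21, 27, 32, 33] -> counters=[2,2,0,0,0,4,2,0,2,0,0,0,0,2,0,0,0,0,0,0,2,2,0,2,0,0,0,2,2,0,2,0,2,0,0,0,2,0,0,0,0,0]
Step 19: insert km at [6, 21, 27, 32, 33] -> counters=[2,2,0,0,0,4,3,0,2,0,0,0,0,2,0,0,0,0,0,0,2,3,0,2,0,0,0,3,2,0,2,0,3,1,0,0,2,0,0,0,0,0]
Step 20: insert agz at [5, 20, 27, 32, 36] -> counters=[2,2,0,0,0,5,3,0,2,0,0,0,0,2,0,0,0,0,0,0,3,3,0,2,0,0,0,4,2,0,2,0,4,1,0,0,3,0,0,0,0,0]
Step 21: delete vi at [0, 5, 6, 8, 30] -> counters=[1,2,0,0,0,4,2,0,1,0,0,0,0,2,0,0,0,0,0,0,3,3,0,2,0,0,0,4,2,0,1,0,4,1,0,0,3,0,0,0,0,0]
Step 22: insert agz at [5, 20, 27, 32, 36] -> counters=[1,2,0,0,0,5,2,0,1,0,0,0,0,2,0,0,0,0,0,0,4,3,0,2,0,0,0,5,2,0,1,0,5,1,0,0,4,0,0,0,0,0]
Final counters=[1,2,0,0,0,5,2,0,1,0,0,0,0,2,0,0,0,0,0,0,4,3,0,2,0,0,0,5,2,0,1,0,5,1,0,0,4,0,0,0,0,0] -> counters[0]=1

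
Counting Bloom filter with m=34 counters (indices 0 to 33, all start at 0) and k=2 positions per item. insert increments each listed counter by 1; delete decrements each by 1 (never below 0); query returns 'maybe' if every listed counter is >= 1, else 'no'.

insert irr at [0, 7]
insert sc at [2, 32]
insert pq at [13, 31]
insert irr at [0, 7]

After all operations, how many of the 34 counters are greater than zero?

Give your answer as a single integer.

Step 1: insert irr at [0, 7] -> counters=[1,0,0,0,0,0,0,1,0,0,0,0,0,0,0,0,0,0,0,0,0,0,0,0,0,0,0,0,0,0,0,0,0,0]
Step 2: insert sc at [2, 32] -> counters=[1,0,1,0,0,0,0,1,0,0,0,0,0,0,0,0,0,0,0,0,0,0,0,0,0,0,0,0,0,0,0,0,1,0]
Step 3: insert pq at [13, 31] -> counters=[1,0,1,0,0,0,0,1,0,0,0,0,0,1,0,0,0,0,0,0,0,0,0,0,0,0,0,0,0,0,0,1,1,0]
Step 4: insert irr at [0, 7] -> counters=[2,0,1,0,0,0,0,2,0,0,0,0,0,1,0,0,0,0,0,0,0,0,0,0,0,0,0,0,0,0,0,1,1,0]
Final counters=[2,0,1,0,0,0,0,2,0,0,0,0,0,1,0,0,0,0,0,0,0,0,0,0,0,0,0,0,0,0,0,1,1,0] -> 6 nonzero

Answer: 6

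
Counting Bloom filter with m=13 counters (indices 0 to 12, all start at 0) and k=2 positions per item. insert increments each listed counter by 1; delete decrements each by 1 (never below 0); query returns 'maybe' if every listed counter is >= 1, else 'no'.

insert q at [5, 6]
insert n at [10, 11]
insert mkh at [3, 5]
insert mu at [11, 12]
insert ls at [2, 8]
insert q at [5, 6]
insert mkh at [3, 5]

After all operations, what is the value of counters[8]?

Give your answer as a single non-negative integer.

Answer: 1

Derivation:
Step 1: insert q at [5, 6] -> counters=[0,0,0,0,0,1,1,0,0,0,0,0,0]
Step 2: insert n at [10, 11] -> counters=[0,0,0,0,0,1,1,0,0,0,1,1,0]
Step 3: insert mkh at [3, 5] -> counters=[0,0,0,1,0,2,1,0,0,0,1,1,0]
Step 4: insert mu at [11, 12] -> counters=[0,0,0,1,0,2,1,0,0,0,1,2,1]
Step 5: insert ls at [2, 8] -> counters=[0,0,1,1,0,2,1,0,1,0,1,2,1]
Step 6: insert q at [5, 6] -> counters=[0,0,1,1,0,3,2,0,1,0,1,2,1]
Step 7: insert mkh at [3, 5] -> counters=[0,0,1,2,0,4,2,0,1,0,1,2,1]
Final counters=[0,0,1,2,0,4,2,0,1,0,1,2,1] -> counters[8]=1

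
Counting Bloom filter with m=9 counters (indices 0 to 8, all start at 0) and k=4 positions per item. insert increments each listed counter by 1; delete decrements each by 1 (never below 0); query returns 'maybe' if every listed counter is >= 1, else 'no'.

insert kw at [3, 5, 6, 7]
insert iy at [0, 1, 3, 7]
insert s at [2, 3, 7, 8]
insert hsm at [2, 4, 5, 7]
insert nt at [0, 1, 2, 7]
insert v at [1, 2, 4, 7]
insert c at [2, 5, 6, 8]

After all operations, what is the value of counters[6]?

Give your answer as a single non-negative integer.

Step 1: insert kw at [3, 5, 6, 7] -> counters=[0,0,0,1,0,1,1,1,0]
Step 2: insert iy at [0, 1, 3, 7] -> counters=[1,1,0,2,0,1,1,2,0]
Step 3: insert s at [2, 3, 7, 8] -> counters=[1,1,1,3,0,1,1,3,1]
Step 4: insert hsm at [2, 4, 5, 7] -> counters=[1,1,2,3,1,2,1,4,1]
Step 5: insert nt at [0, 1, 2, 7] -> counters=[2,2,3,3,1,2,1,5,1]
Step 6: insert v at [1, 2, 4, 7] -> counters=[2,3,4,3,2,2,1,6,1]
Step 7: insert c at [2, 5, 6, 8] -> counters=[2,3,5,3,2,3,2,6,2]
Final counters=[2,3,5,3,2,3,2,6,2] -> counters[6]=2

Answer: 2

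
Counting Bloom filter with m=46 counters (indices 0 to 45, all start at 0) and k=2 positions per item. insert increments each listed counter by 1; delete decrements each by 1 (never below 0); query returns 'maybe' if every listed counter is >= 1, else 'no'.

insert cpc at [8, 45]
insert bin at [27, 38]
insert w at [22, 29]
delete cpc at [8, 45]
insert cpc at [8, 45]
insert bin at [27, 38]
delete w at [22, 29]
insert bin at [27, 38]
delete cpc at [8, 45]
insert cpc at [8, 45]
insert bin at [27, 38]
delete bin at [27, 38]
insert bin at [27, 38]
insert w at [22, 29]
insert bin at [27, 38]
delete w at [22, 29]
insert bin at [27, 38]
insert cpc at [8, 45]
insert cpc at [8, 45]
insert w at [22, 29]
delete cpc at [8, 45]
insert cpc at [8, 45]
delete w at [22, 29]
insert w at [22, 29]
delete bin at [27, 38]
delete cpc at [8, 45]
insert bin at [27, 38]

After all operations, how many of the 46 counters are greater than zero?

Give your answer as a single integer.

Answer: 6

Derivation:
Step 1: insert cpc at [8, 45] -> counters=[0,0,0,0,0,0,0,0,1,0,0,0,0,0,0,0,0,0,0,0,0,0,0,0,0,0,0,0,0,0,0,0,0,0,0,0,0,0,0,0,0,0,0,0,0,1]
Step 2: insert bin at [27, 38] -> counters=[0,0,0,0,0,0,0,0,1,0,0,0,0,0,0,0,0,0,0,0,0,0,0,0,0,0,0,1,0,0,0,0,0,0,0,0,0,0,1,0,0,0,0,0,0,1]
Step 3: insert w at [22, 29] -> counters=[0,0,0,0,0,0,0,0,1,0,0,0,0,0,0,0,0,0,0,0,0,0,1,0,0,0,0,1,0,1,0,0,0,0,0,0,0,0,1,0,0,0,0,0,0,1]
Step 4: delete cpc at [8, 45] -> counters=[0,0,0,0,0,0,0,0,0,0,0,0,0,0,0,0,0,0,0,0,0,0,1,0,0,0,0,1,0,1,0,0,0,0,0,0,0,0,1,0,0,0,0,0,0,0]
Step 5: insert cpc at [8, 45] -> counters=[0,0,0,0,0,0,0,0,1,0,0,0,0,0,0,0,0,0,0,0,0,0,1,0,0,0,0,1,0,1,0,0,0,0,0,0,0,0,1,0,0,0,0,0,0,1]
Step 6: insert bin at [27, 38] -> counters=[0,0,0,0,0,0,0,0,1,0,0,0,0,0,0,0,0,0,0,0,0,0,1,0,0,0,0,2,0,1,0,0,0,0,0,0,0,0,2,0,0,0,0,0,0,1]
Step 7: delete w at [22, 29] -> counters=[0,0,0,0,0,0,0,0,1,0,0,0,0,0,0,0,0,0,0,0,0,0,0,0,0,0,0,2,0,0,0,0,0,0,0,0,0,0,2,0,0,0,0,0,0,1]
Step 8: insert bin at [27, 38] -> counters=[0,0,0,0,0,0,0,0,1,0,0,0,0,0,0,0,0,0,0,0,0,0,0,0,0,0,0,3,0,0,0,0,0,0,0,0,0,0,3,0,0,0,0,0,0,1]
Step 9: delete cpc at [8, 45] -> counters=[0,0,0,0,0,0,0,0,0,0,0,0,0,0,0,0,0,0,0,0,0,0,0,0,0,0,0,3,0,0,0,0,0,0,0,0,0,0,3,0,0,0,0,0,0,0]
Step 10: insert cpc at [8, 45] -> counters=[0,0,0,0,0,0,0,0,1,0,0,0,0,0,0,0,0,0,0,0,0,0,0,0,0,0,0,3,0,0,0,0,0,0,0,0,0,0,3,0,0,0,0,0,0,1]
Step 11: insert bin at [27, 38] -> counters=[0,0,0,0,0,0,0,0,1,0,0,0,0,0,0,0,0,0,0,0,0,0,0,0,0,0,0,4,0,0,0,0,0,0,0,0,0,0,4,0,0,0,0,0,0,1]
Step 12: delete bin at [27, 38] -> counters=[0,0,0,0,0,0,0,0,1,0,0,0,0,0,0,0,0,0,0,0,0,0,0,0,0,0,0,3,0,0,0,0,0,0,0,0,0,0,3,0,0,0,0,0,0,1]
Step 13: insert bin at [27, 38] -> counters=[0,0,0,0,0,0,0,0,1,0,0,0,0,0,0,0,0,0,0,0,0,0,0,0,0,0,0,4,0,0,0,0,0,0,0,0,0,0,4,0,0,0,0,0,0,1]
Step 14: insert w at [22, 29] -> counters=[0,0,0,0,0,0,0,0,1,0,0,0,0,0,0,0,0,0,0,0,0,0,1,0,0,0,0,4,0,1,0,0,0,0,0,0,0,0,4,0,0,0,0,0,0,1]
Step 15: insert bin at [27, 38] -> counters=[0,0,0,0,0,0,0,0,1,0,0,0,0,0,0,0,0,0,0,0,0,0,1,0,0,0,0,5,0,1,0,0,0,0,0,0,0,0,5,0,0,0,0,0,0,1]
Step 16: delete w at [22, 29] -> counters=[0,0,0,0,0,0,0,0,1,0,0,0,0,0,0,0,0,0,0,0,0,0,0,0,0,0,0,5,0,0,0,0,0,0,0,0,0,0,5,0,0,0,0,0,0,1]
Step 17: insert bin at [27, 38] -> counters=[0,0,0,0,0,0,0,0,1,0,0,0,0,0,0,0,0,0,0,0,0,0,0,0,0,0,0,6,0,0,0,0,0,0,0,0,0,0,6,0,0,0,0,0,0,1]
Step 18: insert cpc at [8, 45] -> counters=[0,0,0,0,0,0,0,0,2,0,0,0,0,0,0,0,0,0,0,0,0,0,0,0,0,0,0,6,0,0,0,0,0,0,0,0,0,0,6,0,0,0,0,0,0,2]
Step 19: insert cpc at [8, 45] -> counters=[0,0,0,0,0,0,0,0,3,0,0,0,0,0,0,0,0,0,0,0,0,0,0,0,0,0,0,6,0,0,0,0,0,0,0,0,0,0,6,0,0,0,0,0,0,3]
Step 20: insert w at [22, 29] -> counters=[0,0,0,0,0,0,0,0,3,0,0,0,0,0,0,0,0,0,0,0,0,0,1,0,0,0,0,6,0,1,0,0,0,0,0,0,0,0,6,0,0,0,0,0,0,3]
Step 21: delete cpc at [8, 45] -> counters=[0,0,0,0,0,0,0,0,2,0,0,0,0,0,0,0,0,0,0,0,0,0,1,0,0,0,0,6,0,1,0,0,0,0,0,0,0,0,6,0,0,0,0,0,0,2]
Step 22: insert cpc at [8, 45] -> counters=[0,0,0,0,0,0,0,0,3,0,0,0,0,0,0,0,0,0,0,0,0,0,1,0,0,0,0,6,0,1,0,0,0,0,0,0,0,0,6,0,0,0,0,0,0,3]
Step 23: delete w at [22, 29] -> counters=[0,0,0,0,0,0,0,0,3,0,0,0,0,0,0,0,0,0,0,0,0,0,0,0,0,0,0,6,0,0,0,0,0,0,0,0,0,0,6,0,0,0,0,0,0,3]
Step 24: insert w at [22, 29] -> counters=[0,0,0,0,0,0,0,0,3,0,0,0,0,0,0,0,0,0,0,0,0,0,1,0,0,0,0,6,0,1,0,0,0,0,0,0,0,0,6,0,0,0,0,0,0,3]
Step 25: delete bin at [27, 38] -> counters=[0,0,0,0,0,0,0,0,3,0,0,0,0,0,0,0,0,0,0,0,0,0,1,0,0,0,0,5,0,1,0,0,0,0,0,0,0,0,5,0,0,0,0,0,0,3]
Step 26: delete cpc at [8, 45] -> counters=[0,0,0,0,0,0,0,0,2,0,0,0,0,0,0,0,0,0,0,0,0,0,1,0,0,0,0,5,0,1,0,0,0,0,0,0,0,0,5,0,0,0,0,0,0,2]
Step 27: insert bin at [27, 38] -> counters=[0,0,0,0,0,0,0,0,2,0,0,0,0,0,0,0,0,0,0,0,0,0,1,0,0,0,0,6,0,1,0,0,0,0,0,0,0,0,6,0,0,0,0,0,0,2]
Final counters=[0,0,0,0,0,0,0,0,2,0,0,0,0,0,0,0,0,0,0,0,0,0,1,0,0,0,0,6,0,1,0,0,0,0,0,0,0,0,6,0,0,0,0,0,0,2] -> 6 nonzero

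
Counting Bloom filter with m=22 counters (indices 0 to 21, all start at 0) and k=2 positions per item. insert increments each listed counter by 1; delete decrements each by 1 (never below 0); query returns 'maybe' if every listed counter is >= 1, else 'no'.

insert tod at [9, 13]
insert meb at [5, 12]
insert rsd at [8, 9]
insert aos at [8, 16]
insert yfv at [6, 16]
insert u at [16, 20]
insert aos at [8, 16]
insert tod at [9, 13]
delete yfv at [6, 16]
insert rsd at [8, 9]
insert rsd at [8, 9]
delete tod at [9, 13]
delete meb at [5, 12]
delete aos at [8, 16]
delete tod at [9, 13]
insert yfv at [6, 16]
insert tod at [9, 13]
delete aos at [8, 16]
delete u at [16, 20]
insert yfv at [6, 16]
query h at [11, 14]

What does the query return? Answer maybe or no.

Step 1: insert tod at [9, 13] -> counters=[0,0,0,0,0,0,0,0,0,1,0,0,0,1,0,0,0,0,0,0,0,0]
Step 2: insert meb at [5, 12] -> counters=[0,0,0,0,0,1,0,0,0,1,0,0,1,1,0,0,0,0,0,0,0,0]
Step 3: insert rsd at [8, 9] -> counters=[0,0,0,0,0,1,0,0,1,2,0,0,1,1,0,0,0,0,0,0,0,0]
Step 4: insert aos at [8, 16] -> counters=[0,0,0,0,0,1,0,0,2,2,0,0,1,1,0,0,1,0,0,0,0,0]
Step 5: insert yfv at [6, 16] -> counters=[0,0,0,0,0,1,1,0,2,2,0,0,1,1,0,0,2,0,0,0,0,0]
Step 6: insert u at [16, 20] -> counters=[0,0,0,0,0,1,1,0,2,2,0,0,1,1,0,0,3,0,0,0,1,0]
Step 7: insert aos at [8, 16] -> counters=[0,0,0,0,0,1,1,0,3,2,0,0,1,1,0,0,4,0,0,0,1,0]
Step 8: insert tod at [9, 13] -> counters=[0,0,0,0,0,1,1,0,3,3,0,0,1,2,0,0,4,0,0,0,1,0]
Step 9: delete yfv at [6, 16] -> counters=[0,0,0,0,0,1,0,0,3,3,0,0,1,2,0,0,3,0,0,0,1,0]
Step 10: insert rsd at [8, 9] -> counters=[0,0,0,0,0,1,0,0,4,4,0,0,1,2,0,0,3,0,0,0,1,0]
Step 11: insert rsd at [8, 9] -> counters=[0,0,0,0,0,1,0,0,5,5,0,0,1,2,0,0,3,0,0,0,1,0]
Step 12: delete tod at [9, 13] -> counters=[0,0,0,0,0,1,0,0,5,4,0,0,1,1,0,0,3,0,0,0,1,0]
Step 13: delete meb at [5, 12] -> counters=[0,0,0,0,0,0,0,0,5,4,0,0,0,1,0,0,3,0,0,0,1,0]
Step 14: delete aos at [8, 16] -> counters=[0,0,0,0,0,0,0,0,4,4,0,0,0,1,0,0,2,0,0,0,1,0]
Step 15: delete tod at [9, 13] -> counters=[0,0,0,0,0,0,0,0,4,3,0,0,0,0,0,0,2,0,0,0,1,0]
Step 16: insert yfv at [6, 16] -> counters=[0,0,0,0,0,0,1,0,4,3,0,0,0,0,0,0,3,0,0,0,1,0]
Step 17: insert tod at [9, 13] -> counters=[0,0,0,0,0,0,1,0,4,4,0,0,0,1,0,0,3,0,0,0,1,0]
Step 18: delete aos at [8, 16] -> counters=[0,0,0,0,0,0,1,0,3,4,0,0,0,1,0,0,2,0,0,0,1,0]
Step 19: delete u at [16, 20] -> counters=[0,0,0,0,0,0,1,0,3,4,0,0,0,1,0,0,1,0,0,0,0,0]
Step 20: insert yfv at [6, 16] -> counters=[0,0,0,0,0,0,2,0,3,4,0,0,0,1,0,0,2,0,0,0,0,0]
Query h: check counters[11]=0 counters[14]=0 -> no

Answer: no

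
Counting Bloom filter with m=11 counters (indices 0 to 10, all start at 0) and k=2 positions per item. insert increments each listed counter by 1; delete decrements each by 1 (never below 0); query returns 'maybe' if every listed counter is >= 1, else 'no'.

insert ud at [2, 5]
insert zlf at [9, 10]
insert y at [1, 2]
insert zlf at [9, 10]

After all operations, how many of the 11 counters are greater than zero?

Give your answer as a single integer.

Step 1: insert ud at [2, 5] -> counters=[0,0,1,0,0,1,0,0,0,0,0]
Step 2: insert zlf at [9, 10] -> counters=[0,0,1,0,0,1,0,0,0,1,1]
Step 3: insert y at [1, 2] -> counters=[0,1,2,0,0,1,0,0,0,1,1]
Step 4: insert zlf at [9, 10] -> counters=[0,1,2,0,0,1,0,0,0,2,2]
Final counters=[0,1,2,0,0,1,0,0,0,2,2] -> 5 nonzero

Answer: 5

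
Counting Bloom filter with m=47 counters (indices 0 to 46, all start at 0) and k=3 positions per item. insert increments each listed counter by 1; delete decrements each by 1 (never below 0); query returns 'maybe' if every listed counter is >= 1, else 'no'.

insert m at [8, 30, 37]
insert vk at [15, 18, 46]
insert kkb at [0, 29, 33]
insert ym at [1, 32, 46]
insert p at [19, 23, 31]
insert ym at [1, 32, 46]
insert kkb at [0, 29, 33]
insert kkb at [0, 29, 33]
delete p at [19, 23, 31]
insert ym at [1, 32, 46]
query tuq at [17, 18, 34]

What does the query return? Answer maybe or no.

Step 1: insert m at [8, 30, 37] -> counters=[0,0,0,0,0,0,0,0,1,0,0,0,0,0,0,0,0,0,0,0,0,0,0,0,0,0,0,0,0,0,1,0,0,0,0,0,0,1,0,0,0,0,0,0,0,0,0]
Step 2: insert vk at [15, 18, 46] -> counters=[0,0,0,0,0,0,0,0,1,0,0,0,0,0,0,1,0,0,1,0,0,0,0,0,0,0,0,0,0,0,1,0,0,0,0,0,0,1,0,0,0,0,0,0,0,0,1]
Step 3: insert kkb at [0, 29, 33] -> counters=[1,0,0,0,0,0,0,0,1,0,0,0,0,0,0,1,0,0,1,0,0,0,0,0,0,0,0,0,0,1,1,0,0,1,0,0,0,1,0,0,0,0,0,0,0,0,1]
Step 4: insert ym at [1, 32, 46] -> counters=[1,1,0,0,0,0,0,0,1,0,0,0,0,0,0,1,0,0,1,0,0,0,0,0,0,0,0,0,0,1,1,0,1,1,0,0,0,1,0,0,0,0,0,0,0,0,2]
Step 5: insert p at [19, 23, 31] -> counters=[1,1,0,0,0,0,0,0,1,0,0,0,0,0,0,1,0,0,1,1,0,0,0,1,0,0,0,0,0,1,1,1,1,1,0,0,0,1,0,0,0,0,0,0,0,0,2]
Step 6: insert ym at [1, 32, 46] -> counters=[1,2,0,0,0,0,0,0,1,0,0,0,0,0,0,1,0,0,1,1,0,0,0,1,0,0,0,0,0,1,1,1,2,1,0,0,0,1,0,0,0,0,0,0,0,0,3]
Step 7: insert kkb at [0, 29, 33] -> counters=[2,2,0,0,0,0,0,0,1,0,0,0,0,0,0,1,0,0,1,1,0,0,0,1,0,0,0,0,0,2,1,1,2,2,0,0,0,1,0,0,0,0,0,0,0,0,3]
Step 8: insert kkb at [0, 29, 33] -> counters=[3,2,0,0,0,0,0,0,1,0,0,0,0,0,0,1,0,0,1,1,0,0,0,1,0,0,0,0,0,3,1,1,2,3,0,0,0,1,0,0,0,0,0,0,0,0,3]
Step 9: delete p at [19, 23, 31] -> counters=[3,2,0,0,0,0,0,0,1,0,0,0,0,0,0,1,0,0,1,0,0,0,0,0,0,0,0,0,0,3,1,0,2,3,0,0,0,1,0,0,0,0,0,0,0,0,3]
Step 10: insert ym at [1, 32, 46] -> counters=[3,3,0,0,0,0,0,0,1,0,0,0,0,0,0,1,0,0,1,0,0,0,0,0,0,0,0,0,0,3,1,0,3,3,0,0,0,1,0,0,0,0,0,0,0,0,4]
Query tuq: check counters[17]=0 counters[18]=1 counters[34]=0 -> no

Answer: no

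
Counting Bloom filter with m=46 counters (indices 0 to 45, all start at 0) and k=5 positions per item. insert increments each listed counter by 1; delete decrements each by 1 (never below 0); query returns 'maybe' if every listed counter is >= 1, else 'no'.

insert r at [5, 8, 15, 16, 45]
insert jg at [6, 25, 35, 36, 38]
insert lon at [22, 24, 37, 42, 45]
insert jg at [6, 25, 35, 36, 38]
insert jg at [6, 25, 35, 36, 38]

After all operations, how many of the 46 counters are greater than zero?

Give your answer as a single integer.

Step 1: insert r at [5, 8, 15, 16, 45] -> counters=[0,0,0,0,0,1,0,0,1,0,0,0,0,0,0,1,1,0,0,0,0,0,0,0,0,0,0,0,0,0,0,0,0,0,0,0,0,0,0,0,0,0,0,0,0,1]
Step 2: insert jg at [6, 25, 35, 36, 38] -> counters=[0,0,0,0,0,1,1,0,1,0,0,0,0,0,0,1,1,0,0,0,0,0,0,0,0,1,0,0,0,0,0,0,0,0,0,1,1,0,1,0,0,0,0,0,0,1]
Step 3: insert lon at [22, 24, 37, 42, 45] -> counters=[0,0,0,0,0,1,1,0,1,0,0,0,0,0,0,1,1,0,0,0,0,0,1,0,1,1,0,0,0,0,0,0,0,0,0,1,1,1,1,0,0,0,1,0,0,2]
Step 4: insert jg at [6, 25, 35, 36, 38] -> counters=[0,0,0,0,0,1,2,0,1,0,0,0,0,0,0,1,1,0,0,0,0,0,1,0,1,2,0,0,0,0,0,0,0,0,0,2,2,1,2,0,0,0,1,0,0,2]
Step 5: insert jg at [6, 25, 35, 36, 38] -> counters=[0,0,0,0,0,1,3,0,1,0,0,0,0,0,0,1,1,0,0,0,0,0,1,0,1,3,0,0,0,0,0,0,0,0,0,3,3,1,3,0,0,0,1,0,0,2]
Final counters=[0,0,0,0,0,1,3,0,1,0,0,0,0,0,0,1,1,0,0,0,0,0,1,0,1,3,0,0,0,0,0,0,0,0,0,3,3,1,3,0,0,0,1,0,0,2] -> 14 nonzero

Answer: 14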